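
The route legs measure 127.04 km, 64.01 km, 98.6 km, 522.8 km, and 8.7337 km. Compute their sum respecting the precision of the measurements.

127.04 km + 64.01 km + 98.6 km + 522.8 km + 8.7337 km = 821.1837 km.
Addition/subtraction keeps the fewest decimal places: 127.04 → 2 decimal places, 64.01 → 2 decimal places, 98.6 → 1 decimal place, 522.8 → 1 decimal place, 8.7337 → 4 decimal places; limit is 1.
Rounded to 1 decimal place: 8.212 × 10² km.

8.212 × 10² km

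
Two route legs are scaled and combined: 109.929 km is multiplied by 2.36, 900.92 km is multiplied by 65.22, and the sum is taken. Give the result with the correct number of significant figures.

5.902 × 10^4 km

109.929 × 2.36 = 259.43244 → 259 km (3 s.f., last digit at the 10^0 place).
900.92 × 65.22 = 58758.0024 → 5.876 × 10^4 km (4 s.f., last digit at the 10^1 place).
Sum: 59017.43484 km; keep the coarser place, 10^1.
Result: 5.902 × 10^4 km.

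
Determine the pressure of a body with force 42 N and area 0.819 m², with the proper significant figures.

pressure = 42 N ÷ 0.819 m² = 51.2820512821… Pa.
42 has 2 significant figures; 0.819 has 3.
Division/multiplication keeps the fewest: 2 significant figures.
Rounded: 51 Pa.

51 Pa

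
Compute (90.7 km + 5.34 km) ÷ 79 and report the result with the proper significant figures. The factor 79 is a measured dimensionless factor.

1.2 km

90.7 km + 5.34 km = 96.04 km; the sum is limited to 1 decimal place (3 s.f.).
Carrying full precision, 96.04 ÷ 79 = 1.21569620253… km; 79 has 2 s.f., so the result keeps min(3, 2) = 2 s.f.
Rounded to 2 significant figures: 1.2 km.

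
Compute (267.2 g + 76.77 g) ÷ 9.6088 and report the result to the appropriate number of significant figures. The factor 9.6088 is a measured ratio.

267.2 g + 76.77 g = 343.97 g; the sum is limited to 1 decimal place (4 s.f.).
Carrying full precision, 343.97 ÷ 9.6088 = 35.7973940554… g; 9.6088 has 5 s.f., so the result keeps min(4, 5) = 4 s.f.
Rounded to 4 significant figures: 35.80 g.

35.80 g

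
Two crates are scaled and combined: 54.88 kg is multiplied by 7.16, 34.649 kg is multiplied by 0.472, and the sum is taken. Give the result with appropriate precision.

4.09 × 10² kg

54.88 × 7.16 = 392.9408 → 3.93 × 10² kg (3 s.f., last digit at the 10^0 place).
34.649 × 0.472 = 16.354328 → 16.4 kg (3 s.f., last digit at the 10^-1 place).
Sum: 409.295128 kg; keep the coarser place, 10^0.
Result: 4.09 × 10² kg.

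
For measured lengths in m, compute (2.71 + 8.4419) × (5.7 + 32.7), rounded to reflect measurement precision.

428 m²

2.71 + 8.4419 = 11.1519, limited to 2 d.p. → 4 s.f.; 5.7 + 32.7 = 38.4, limited to 1 d.p. → 3 s.f.
Carrying full precision, 11.1519 × 38.4 = 428.23296; keep min(4, 3) = 3 s.f.
Rounded to 3 significant figures: 428 m².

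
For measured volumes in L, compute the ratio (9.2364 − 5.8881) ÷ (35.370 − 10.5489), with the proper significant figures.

0.13490

9.2364 − 5.8881 = 3.3483, limited to 4 d.p. → 5 s.f.; 35.370 − 10.5489 = 24.8211, limited to 3 d.p. → 5 s.f.
Carrying full precision, 3.3483 ÷ 24.8211 = 0.13489732526…; keep min(5, 5) = 5 s.f.
Rounded to 5 significant figures: 0.13490.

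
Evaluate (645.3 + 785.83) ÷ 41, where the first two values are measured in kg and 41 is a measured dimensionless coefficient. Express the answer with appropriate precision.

645.3 kg + 785.83 kg = 1431.13 kg; the sum is limited to 1 decimal place (5 s.f.).
Carrying full precision, 1431.13 ÷ 41 = 34.9056097561… kg; 41 has 2 s.f., so the result keeps min(5, 2) = 2 s.f.
Rounded to 2 significant figures: 35 kg.

35 kg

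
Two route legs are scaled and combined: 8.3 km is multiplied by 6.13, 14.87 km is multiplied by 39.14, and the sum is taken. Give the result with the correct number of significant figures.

8.3 × 6.13 = 50.879 → 51 km (2 s.f., last digit at the 10^0 place).
14.87 × 39.14 = 582.0118 → 582.0 km (4 s.f., last digit at the 10^-1 place).
Sum: 632.8908 km; keep the coarser place, 10^0.
Result: 633 km.

633 km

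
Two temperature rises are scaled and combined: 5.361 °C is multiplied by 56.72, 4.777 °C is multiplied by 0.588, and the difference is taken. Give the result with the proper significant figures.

301.3 °C

5.361 × 56.72 = 304.07592 → 304.1 °C (4 s.f., last digit at the 10^-1 place).
4.777 × 0.588 = 2.808876 → 2.81 °C (3 s.f., last digit at the 10^-2 place).
Difference: 301.267044 °C; keep the coarser place, 10^-1.
Result: 301.3 °C.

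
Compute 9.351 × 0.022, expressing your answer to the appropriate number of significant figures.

2.1 × 10^-1

9.351 × 0.022 = 0.205722
Multiplication/division keeps the fewest significant figures: 9.351 → 4 s.f., 0.022 → 2 s.f.; limit is 2.
Rounded to 2 significant figures: 2.1 × 10^-1.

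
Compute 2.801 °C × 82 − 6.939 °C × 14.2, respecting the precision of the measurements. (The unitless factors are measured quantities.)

2.801 × 82 = 229.682 → 2.3 × 10² °C (2 s.f., last digit at the 10^1 place).
6.939 × 14.2 = 98.5338 → 98.5 °C (3 s.f., last digit at the 10^-1 place).
Difference: 131.1482 °C; keep the coarser place, 10^1.
Result: 1.3 × 10² °C.

1.3 × 10² °C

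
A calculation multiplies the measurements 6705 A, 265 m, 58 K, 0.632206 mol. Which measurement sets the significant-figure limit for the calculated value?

6705 A → 4 s.f.; 265 m → 3 s.f.; 58 K → 2 s.f.; 0.632206 mol → 6 s.f.
The fewest is 2 significant figures, from 58 K.

58 K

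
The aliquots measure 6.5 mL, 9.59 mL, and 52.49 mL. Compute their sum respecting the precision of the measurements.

6.5 mL + 9.59 mL + 52.49 mL = 68.58 mL.
Addition/subtraction keeps the fewest decimal places: 6.5 → 1 decimal place, 9.59 → 2 decimal places, 52.49 → 2 decimal places; limit is 1.
Rounded to 1 decimal place: 68.6 mL.

68.6 mL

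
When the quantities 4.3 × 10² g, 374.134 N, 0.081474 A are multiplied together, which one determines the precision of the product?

4.3 × 10² g → 2 s.f.; 374.134 N → 6 s.f.; 0.081474 A → 5 s.f.
The fewest is 2 significant figures, from 4.3 × 10² g.

4.3 × 10² g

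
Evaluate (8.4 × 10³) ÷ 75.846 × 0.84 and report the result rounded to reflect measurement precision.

(8.4 × 10³) ÷ 75.846 × 0.84 = 93.0306146666…
Multiplication/division keeps the fewest significant figures: 8.4 × 10³ → 2 s.f., 75.846 → 5 s.f., 0.84 → 2 s.f.; limit is 2.
Rounded to 2 significant figures: 93.

93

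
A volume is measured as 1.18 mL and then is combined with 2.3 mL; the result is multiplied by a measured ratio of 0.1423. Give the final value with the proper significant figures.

0.50 mL

1.18 mL + 2.3 mL = 3.48 mL; the sum is limited to 1 decimal place (2 s.f.).
Carrying full precision, 3.48 × 0.1423 = 0.495204 mL; 0.1423 has 4 s.f., so the result keeps min(2, 4) = 2 s.f.
Rounded to 2 significant figures: 0.50 mL.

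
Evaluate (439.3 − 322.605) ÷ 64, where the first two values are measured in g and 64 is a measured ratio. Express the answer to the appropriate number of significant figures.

439.3 g − 322.605 g = 116.695 g; the difference is limited to 1 decimal place (4 s.f.).
Carrying full precision, 116.695 ÷ 64 = 1.823359375 g; 64 has 2 s.f., so the result keeps min(4, 2) = 2 s.f.
Rounded to 2 significant figures: 1.8 g.

1.8 g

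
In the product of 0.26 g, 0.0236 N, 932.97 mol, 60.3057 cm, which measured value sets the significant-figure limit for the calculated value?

0.26 g

0.26 g → 2 s.f.; 0.0236 N → 3 s.f.; 932.97 mol → 5 s.f.; 60.3057 cm → 6 s.f.
The fewest is 2 significant figures, from 0.26 g.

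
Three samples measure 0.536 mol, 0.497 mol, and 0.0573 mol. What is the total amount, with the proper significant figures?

0.536 mol + 0.497 mol + 0.0573 mol = 1.0903 mol.
Addition/subtraction keeps the fewest decimal places: 0.536 → 3 decimal places, 0.497 → 3 decimal places, 0.0573 → 4 decimal places; limit is 3.
Rounded to 3 decimal places: 1.090 mol.

1.090 mol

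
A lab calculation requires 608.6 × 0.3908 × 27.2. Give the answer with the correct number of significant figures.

608.6 × 0.3908 × 27.2 = 6469.271936
Multiplication/division keeps the fewest significant figures: 608.6 → 4 s.f., 0.3908 → 4 s.f., 27.2 → 3 s.f.; limit is 3.
Rounded to 3 significant figures: 6.47 × 10³.

6.47 × 10³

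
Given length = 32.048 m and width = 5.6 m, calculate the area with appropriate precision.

area = 32.048 m × 5.6 m = 179.4688 m².
32.048 has 5 significant figures; 5.6 has 2.
Division/multiplication keeps the fewest: 2 significant figures.
Rounded: 1.8 × 10^2 m².

1.8 × 10^2 m²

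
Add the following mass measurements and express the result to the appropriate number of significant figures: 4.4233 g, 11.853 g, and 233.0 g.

4.4233 g + 11.853 g + 233.0 g = 249.2763 g.
Addition/subtraction keeps the fewest decimal places: 4.4233 → 4 decimal places, 11.853 → 3 decimal places, 233.0 → 1 decimal place; limit is 1.
Rounded to 1 decimal place: 249.3 g.

249.3 g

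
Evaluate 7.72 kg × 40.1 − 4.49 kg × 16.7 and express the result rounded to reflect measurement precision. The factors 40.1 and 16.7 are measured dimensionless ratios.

7.72 × 40.1 = 309.572 → 310. kg (3 s.f., last digit at the 10^0 place).
4.49 × 16.7 = 74.983 → 75.0 kg (3 s.f., last digit at the 10^-1 place).
Difference: 234.589 kg; keep the coarser place, 10^0.
Result: 235 kg.

235 kg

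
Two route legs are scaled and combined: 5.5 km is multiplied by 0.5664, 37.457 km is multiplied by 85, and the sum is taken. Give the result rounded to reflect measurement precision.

5.5 × 0.5664 = 3.1152 → 3.1 km (2 s.f., last digit at the 10^-1 place).
37.457 × 85 = 3183.845 → 3.2 × 10^3 km (2 s.f., last digit at the 10^2 place).
Sum: 3186.9602 km; keep the coarser place, 10^2.
Result: 3.2 × 10^3 km.

3.2 × 10^3 km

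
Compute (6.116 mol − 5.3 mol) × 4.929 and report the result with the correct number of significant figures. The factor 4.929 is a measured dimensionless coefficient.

4 mol

6.116 mol − 5.3 mol = 0.816 mol; the difference is limited to 1 decimal place (1 s.f.).
Carrying full precision, 0.816 × 4.929 = 4.022064 mol; 4.929 has 4 s.f., so the result keeps min(1, 4) = 1 s.f.
Rounded to 1 significant figure: 4 mol.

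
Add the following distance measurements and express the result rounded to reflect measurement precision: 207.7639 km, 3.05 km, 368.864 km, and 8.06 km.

207.7639 km + 3.05 km + 368.864 km + 8.06 km = 587.7379 km.
Addition/subtraction keeps the fewest decimal places: 207.7639 → 4 decimal places, 3.05 → 2 decimal places, 368.864 → 3 decimal places, 8.06 → 2 decimal places; limit is 2.
Rounded to 2 decimal places: 5.8774 × 10² km.

5.8774 × 10² km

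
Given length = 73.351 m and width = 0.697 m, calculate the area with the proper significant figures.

51.1 m²

area = 73.351 m × 0.697 m = 51.125647 m².
73.351 has 5 significant figures; 0.697 has 3.
Division/multiplication keeps the fewest: 3 significant figures.
Rounded: 51.1 m².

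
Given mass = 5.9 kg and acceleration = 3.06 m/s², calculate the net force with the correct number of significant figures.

18 N

net force = 5.9 kg × 3.06 m/s² = 18.054 N.
5.9 has 2 significant figures; 3.06 has 3.
Division/multiplication keeps the fewest: 2 significant figures.
Rounded: 18 N.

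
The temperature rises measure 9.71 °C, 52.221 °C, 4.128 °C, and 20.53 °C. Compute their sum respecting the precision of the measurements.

9.71 °C + 52.221 °C + 4.128 °C + 20.53 °C = 86.589 °C.
Addition/subtraction keeps the fewest decimal places: 9.71 → 2 decimal places, 52.221 → 3 decimal places, 4.128 → 3 decimal places, 20.53 → 2 decimal places; limit is 2.
Rounded to 2 decimal places: 86.59 °C.

86.59 °C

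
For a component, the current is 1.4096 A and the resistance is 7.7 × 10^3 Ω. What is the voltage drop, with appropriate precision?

1.1 × 10^4 V

voltage drop = 1.4096 A × 7.7 × 10^3 Ω = 10853.92 V.
1.4096 has 5 significant figures; 7.7 × 10^3 has 2.
Division/multiplication keeps the fewest: 2 significant figures.
Rounded: 1.1 × 10^4 V.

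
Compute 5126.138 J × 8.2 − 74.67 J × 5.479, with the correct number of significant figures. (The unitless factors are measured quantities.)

4.2 × 10⁴ J

5126.138 × 8.2 = 42034.3316 → 4.2 × 10⁴ J (2 s.f., last digit at the 10^3 place).
74.67 × 5.479 = 409.11693 → 409.1 J (4 s.f., last digit at the 10^-1 place).
Difference: 41625.21467 J; keep the coarser place, 10^3.
Result: 4.2 × 10⁴ J.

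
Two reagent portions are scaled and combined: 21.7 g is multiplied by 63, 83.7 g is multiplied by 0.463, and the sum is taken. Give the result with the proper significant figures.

21.7 × 63 = 1367.1 → 1.4 × 10³ g (2 s.f., last digit at the 10^2 place).
83.7 × 0.463 = 38.7531 → 38.8 g (3 s.f., last digit at the 10^-1 place).
Sum: 1405.8531 g; keep the coarser place, 10^2.
Result: 1.4 × 10³ g.

1.4 × 10³ g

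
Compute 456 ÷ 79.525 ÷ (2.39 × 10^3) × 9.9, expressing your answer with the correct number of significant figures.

0.024

456 ÷ 79.525 ÷ (2.39 × 10^3) × 9.9 = 0.0237519056006…
Multiplication/division keeps the fewest significant figures: 456 → 3 s.f., 79.525 → 5 s.f., 2.39 × 10^3 → 3 s.f., 9.9 → 2 s.f.; limit is 2.
Rounded to 2 significant figures: 0.024.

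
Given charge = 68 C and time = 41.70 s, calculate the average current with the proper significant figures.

1.6 A

average current = 68 C ÷ 41.70 s = 1.63069544365… A.
68 has 2 significant figures; 41.70 has 4.
Division/multiplication keeps the fewest: 2 significant figures.
Rounded: 1.6 A.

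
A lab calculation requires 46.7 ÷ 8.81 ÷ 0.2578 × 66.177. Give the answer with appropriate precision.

46.7 ÷ 8.81 ÷ 0.2578 × 66.177 = 1360.70861538…
Multiplication/division keeps the fewest significant figures: 46.7 → 3 s.f., 8.81 → 3 s.f., 0.2578 → 4 s.f., 66.177 → 5 s.f.; limit is 3.
Rounded to 3 significant figures: 1.36 × 10^3.

1.36 × 10^3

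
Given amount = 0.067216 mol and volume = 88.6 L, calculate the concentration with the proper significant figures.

concentration = 0.067216 mol ÷ 88.6 L = 0.000758645598194… mol/L.
0.067216 has 5 significant figures; 88.6 has 3.
Division/multiplication keeps the fewest: 3 significant figures.
Rounded: 7.59 × 10⁻⁴ mol/L.

7.59 × 10⁻⁴ mol/L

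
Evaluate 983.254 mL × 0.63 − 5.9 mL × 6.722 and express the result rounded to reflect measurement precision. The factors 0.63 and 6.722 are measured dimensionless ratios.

983.254 × 0.63 = 619.45002 → 6.2 × 10² mL (2 s.f., last digit at the 10^1 place).
5.9 × 6.722 = 39.6598 → 40. mL (2 s.f., last digit at the 10^0 place).
Difference: 579.79022 mL; keep the coarser place, 10^1.
Result: 5.8 × 10² mL.

5.8 × 10² mL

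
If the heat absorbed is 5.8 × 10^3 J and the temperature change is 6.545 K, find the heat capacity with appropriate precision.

heat capacity = 5.8 × 10^3 J ÷ 6.545 K = 886.172650879… J/K.
5.8 × 10^3 has 2 significant figures; 6.545 has 4.
Division/multiplication keeps the fewest: 2 significant figures.
Rounded: 8.9 × 10^2 J/K.

8.9 × 10^2 J/K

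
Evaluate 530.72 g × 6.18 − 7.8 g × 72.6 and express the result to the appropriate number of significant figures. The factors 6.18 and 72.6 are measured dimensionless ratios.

2.71 × 10³ g

530.72 × 6.18 = 3279.8496 → 3.28 × 10³ g (3 s.f., last digit at the 10^1 place).
7.8 × 72.6 = 566.28 → 5.7 × 10² g (2 s.f., last digit at the 10^1 place).
Difference: 2713.5696 g; keep the coarser place, 10^1.
Result: 2.71 × 10³ g.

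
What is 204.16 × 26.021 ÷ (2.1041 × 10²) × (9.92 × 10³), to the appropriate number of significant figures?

2.50 × 10⁵

204.16 × 26.021 ÷ (2.1041 × 10²) × (9.92 × 10³) = 250460.89925…
Multiplication/division keeps the fewest significant figures: 204.16 → 5 s.f., 26.021 → 5 s.f., 2.1041 × 10² → 5 s.f., 9.92 × 10³ → 3 s.f.; limit is 3.
Rounded to 3 significant figures: 2.50 × 10⁵.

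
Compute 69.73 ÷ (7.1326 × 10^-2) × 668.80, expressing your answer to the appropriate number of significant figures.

69.73 ÷ (7.1326 × 10^-2) × 668.80 = 653834.842834…
Multiplication/division keeps the fewest significant figures: 69.73 → 4 s.f., 7.1326 × 10^-2 → 5 s.f., 668.80 → 5 s.f.; limit is 4.
Rounded to 4 significant figures: 6.538 × 10^5.

6.538 × 10^5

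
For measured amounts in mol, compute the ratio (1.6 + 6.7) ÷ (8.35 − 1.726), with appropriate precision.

1.3

1.6 + 6.7 = 8.3, limited to 1 d.p. → 2 s.f.; 8.35 − 1.726 = 6.624, limited to 2 d.p. → 3 s.f.
Carrying full precision, 8.3 ÷ 6.624 = 1.25301932367…; keep min(2, 3) = 2 s.f.
Rounded to 2 significant figures: 1.3.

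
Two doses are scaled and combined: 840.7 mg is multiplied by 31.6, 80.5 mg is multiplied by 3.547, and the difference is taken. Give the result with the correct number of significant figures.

840.7 × 31.6 = 26566.12 → 2.66 × 10⁴ mg (3 s.f., last digit at the 10^2 place).
80.5 × 3.547 = 285.5335 → 286 mg (3 s.f., last digit at the 10^0 place).
Difference: 26280.5865 mg; keep the coarser place, 10^2.
Result: 2.63 × 10⁴ mg.

2.63 × 10⁴ mg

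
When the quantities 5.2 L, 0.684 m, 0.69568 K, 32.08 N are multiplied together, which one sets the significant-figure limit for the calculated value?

5.2 L

5.2 L → 2 s.f.; 0.684 m → 3 s.f.; 0.69568 K → 5 s.f.; 32.08 N → 4 s.f.
The fewest is 2 significant figures, from 5.2 L.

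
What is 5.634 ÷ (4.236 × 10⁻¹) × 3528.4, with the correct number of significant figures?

4.693 × 10⁴

5.634 ÷ (4.236 × 10⁻¹) × 3528.4 = 46928.7195467…
Multiplication/division keeps the fewest significant figures: 5.634 → 4 s.f., 4.236 × 10⁻¹ → 4 s.f., 3528.4 → 5 s.f.; limit is 4.
Rounded to 4 significant figures: 4.693 × 10⁴.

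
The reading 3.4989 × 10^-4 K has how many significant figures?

3.4989 × 10^-4: in scientific notation every digit of the coefficient is significant.

5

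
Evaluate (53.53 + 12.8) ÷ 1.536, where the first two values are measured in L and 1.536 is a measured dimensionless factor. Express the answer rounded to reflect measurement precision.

43.2 L

53.53 L + 12.8 L = 66.33 L; the sum is limited to 1 decimal place (3 s.f.).
Carrying full precision, 66.33 ÷ 1.536 = 43.18359375 L; 1.536 has 4 s.f., so the result keeps min(3, 4) = 3 s.f.
Rounded to 3 significant figures: 43.2 L.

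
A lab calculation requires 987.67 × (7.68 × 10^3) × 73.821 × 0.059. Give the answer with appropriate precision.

987.67 × (7.68 × 10^3) × 73.821 × 0.059 = 33037335.8372…
Multiplication/division keeps the fewest significant figures: 987.67 → 5 s.f., 7.68 × 10^3 → 3 s.f., 73.821 → 5 s.f., 0.059 → 2 s.f.; limit is 2.
Rounded to 2 significant figures: 3.3 × 10^7.

3.3 × 10^7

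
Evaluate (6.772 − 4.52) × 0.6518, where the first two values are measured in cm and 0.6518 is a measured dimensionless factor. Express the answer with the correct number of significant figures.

1.47 cm

6.772 cm − 4.52 cm = 2.252 cm; the difference is limited to 2 decimal places (3 s.f.).
Carrying full precision, 2.252 × 0.6518 = 1.4678536 cm; 0.6518 has 4 s.f., so the result keeps min(3, 4) = 3 s.f.
Rounded to 3 significant figures: 1.47 cm.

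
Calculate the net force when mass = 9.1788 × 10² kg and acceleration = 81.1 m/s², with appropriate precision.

7.44 × 10⁴ N

net force = 9.1788 × 10² kg × 81.1 m/s² = 74440.068 N.
9.1788 × 10² has 5 significant figures; 81.1 has 3.
Division/multiplication keeps the fewest: 3 significant figures.
Rounded: 7.44 × 10⁴ N.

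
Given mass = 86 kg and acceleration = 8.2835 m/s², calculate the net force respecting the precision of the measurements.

net force = 86 kg × 8.2835 m/s² = 712.381 N.
86 has 2 significant figures; 8.2835 has 5.
Division/multiplication keeps the fewest: 2 significant figures.
Rounded: 7.1 × 10^2 N.

7.1 × 10^2 N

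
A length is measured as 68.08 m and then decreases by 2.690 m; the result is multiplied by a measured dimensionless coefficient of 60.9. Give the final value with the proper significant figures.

68.08 m − 2.690 m = 65.390 m; the difference is limited to 2 decimal places (4 s.f.).
Carrying full precision, 65.390 × 60.9 = 3982.251 m; 60.9 has 3 s.f., so the result keeps min(4, 3) = 3 s.f.
Rounded to 3 significant figures: 3.98 × 10^3 m.

3.98 × 10^3 m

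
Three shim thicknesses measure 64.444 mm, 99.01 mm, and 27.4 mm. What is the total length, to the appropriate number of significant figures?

64.444 mm + 99.01 mm + 27.4 mm = 190.854 mm.
Addition/subtraction keeps the fewest decimal places: 64.444 → 3 decimal places, 99.01 → 2 decimal places, 27.4 → 1 decimal place; limit is 1.
Rounded to 1 decimal place: 190.9 mm.

190.9 mm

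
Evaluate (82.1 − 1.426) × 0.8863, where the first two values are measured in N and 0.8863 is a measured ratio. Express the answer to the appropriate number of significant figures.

82.1 N − 1.426 N = 80.674 N; the difference is limited to 1 decimal place (3 s.f.).
Carrying full precision, 80.674 × 0.8863 = 71.5013662 N; 0.8863 has 4 s.f., so the result keeps min(3, 4) = 3 s.f.
Rounded to 3 significant figures: 71.5 N.

71.5 N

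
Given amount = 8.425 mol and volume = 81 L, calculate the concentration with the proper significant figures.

0.10 mol/L

concentration = 8.425 mol ÷ 81 L = 0.104012345679… mol/L.
8.425 has 4 significant figures; 81 has 2.
Division/multiplication keeps the fewest: 2 significant figures.
Rounded: 0.10 mol/L.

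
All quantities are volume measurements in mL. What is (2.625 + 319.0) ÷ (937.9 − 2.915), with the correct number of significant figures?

0.3440

2.625 + 319.0 = 321.625, limited to 1 d.p. → 4 s.f.; 937.9 − 2.915 = 934.985, limited to 1 d.p. → 4 s.f.
Carrying full precision, 321.625 ÷ 934.985 = 0.343989475767…; keep min(4, 4) = 4 s.f.
Rounded to 4 significant figures: 0.3440.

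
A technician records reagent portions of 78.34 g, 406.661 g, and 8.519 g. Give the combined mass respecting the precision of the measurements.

78.34 g + 406.661 g + 8.519 g = 493.520 g.
Addition/subtraction keeps the fewest decimal places: 78.34 → 2 decimal places, 406.661 → 3 decimal places, 8.519 → 3 decimal places; limit is 2.
Rounded to 2 decimal places: 493.52 g.

493.52 g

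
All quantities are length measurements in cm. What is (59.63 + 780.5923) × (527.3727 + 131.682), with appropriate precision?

59.63 + 780.5923 = 840.2223, limited to 2 d.p. → 5 s.f.; 527.3727 + 131.682 = 659.0547, limited to 3 d.p. → 6 s.f.
Carrying full precision, 840.2223 × 659.0547 = 553752.45586…; keep min(5, 6) = 5 s.f.
Rounded to 5 significant figures: 5.5375 × 10⁵ cm².

5.5375 × 10⁵ cm²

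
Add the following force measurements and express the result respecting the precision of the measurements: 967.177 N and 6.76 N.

973.94 N

967.177 N + 6.76 N = 973.937 N.
Addition/subtraction keeps the fewest decimal places: 967.177 → 3 decimal places, 6.76 → 2 decimal places; limit is 2.
Rounded to 2 decimal places: 973.94 N.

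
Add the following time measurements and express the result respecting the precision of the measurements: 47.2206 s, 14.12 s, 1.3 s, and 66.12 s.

47.2206 s + 14.12 s + 1.3 s + 66.12 s = 128.7606 s.
Addition/subtraction keeps the fewest decimal places: 47.2206 → 4 decimal places, 14.12 → 2 decimal places, 1.3 → 1 decimal place, 66.12 → 2 decimal places; limit is 1.
Rounded to 1 decimal place: 128.8 s.

128.8 s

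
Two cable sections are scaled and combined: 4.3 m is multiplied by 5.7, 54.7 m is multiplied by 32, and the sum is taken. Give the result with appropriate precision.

4.3 × 5.7 = 24.51 → 25 m (2 s.f., last digit at the 10^0 place).
54.7 × 32 = 1750.4 → 1.8 × 10³ m (2 s.f., last digit at the 10^2 place).
Sum: 1774.91 m; keep the coarser place, 10^2.
Result: 1.8 × 10³ m.

1.8 × 10³ m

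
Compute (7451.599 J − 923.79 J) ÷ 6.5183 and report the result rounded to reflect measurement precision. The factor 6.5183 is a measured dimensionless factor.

7451.599 J − 923.79 J = 6527.809 J; the difference is limited to 2 decimal places (6 s.f.).
Carrying full precision, 6527.809 ÷ 6.5183 = 1001.45881595… J; 6.5183 has 5 s.f., so the result keeps min(6, 5) = 5 s.f.
Rounded to 5 significant figures: 1001.5 J.

1001.5 J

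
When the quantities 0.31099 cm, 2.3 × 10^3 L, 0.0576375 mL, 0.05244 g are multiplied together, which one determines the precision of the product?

2.3 × 10^3 L

0.31099 cm → 5 s.f.; 2.3 × 10^3 L → 2 s.f.; 0.0576375 mL → 6 s.f.; 0.05244 g → 4 s.f.
The fewest is 2 significant figures, from 2.3 × 10^3 L.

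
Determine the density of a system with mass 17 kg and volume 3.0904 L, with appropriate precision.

5.5 kg/L

density = 17 kg ÷ 3.0904 L = 5.50090603158… kg/L.
17 has 2 significant figures; 3.0904 has 5.
Division/multiplication keeps the fewest: 2 significant figures.
Rounded: 5.5 kg/L.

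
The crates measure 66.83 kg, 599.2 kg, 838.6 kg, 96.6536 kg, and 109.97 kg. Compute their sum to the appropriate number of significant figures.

66.83 kg + 599.2 kg + 838.6 kg + 96.6536 kg + 109.97 kg = 1711.2536 kg.
Addition/subtraction keeps the fewest decimal places: 66.83 → 2 decimal places, 599.2 → 1 decimal place, 838.6 → 1 decimal place, 96.6536 → 4 decimal places, 109.97 → 2 decimal places; limit is 1.
Rounded to 1 decimal place: 1711.3 kg.

1711.3 kg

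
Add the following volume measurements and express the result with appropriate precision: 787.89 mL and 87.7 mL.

787.89 mL + 87.7 mL = 875.59 mL.
Addition/subtraction keeps the fewest decimal places: 787.89 → 2 decimal places, 87.7 → 1 decimal place; limit is 1.
Rounded to 1 decimal place: 875.6 mL.

875.6 mL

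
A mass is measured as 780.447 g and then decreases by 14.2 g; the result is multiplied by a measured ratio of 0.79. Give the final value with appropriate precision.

6.1 × 10^2 g

780.447 g − 14.2 g = 766.247 g; the difference is limited to 1 decimal place (4 s.f.).
Carrying full precision, 766.247 × 0.79 = 605.33513 g; 0.79 has 2 s.f., so the result keeps min(4, 2) = 2 s.f.
Rounded to 2 significant figures: 6.1 × 10^2 g.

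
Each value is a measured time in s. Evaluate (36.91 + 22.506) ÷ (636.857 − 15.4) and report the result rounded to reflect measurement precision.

36.91 + 22.506 = 59.416, limited to 2 d.p. → 4 s.f.; 636.857 − 15.4 = 621.457, limited to 1 d.p. → 4 s.f.
Carrying full precision, 59.416 ÷ 621.457 = 0.0956075802509…; keep min(4, 4) = 4 s.f.
Rounded to 4 significant figures: 0.09561.

0.09561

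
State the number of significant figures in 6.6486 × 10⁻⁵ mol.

5

6.6486 × 10⁻⁵: in scientific notation every digit of the coefficient is significant.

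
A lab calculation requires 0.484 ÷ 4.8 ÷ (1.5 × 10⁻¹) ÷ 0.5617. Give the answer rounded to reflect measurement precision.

0.484 ÷ 4.8 ÷ (1.5 × 10⁻¹) ÷ 0.5617 = 1.19676379246…
Multiplication/division keeps the fewest significant figures: 0.484 → 3 s.f., 4.8 → 2 s.f., 1.5 × 10⁻¹ → 2 s.f., 0.5617 → 4 s.f.; limit is 2.
Rounded to 2 significant figures: 1.2.

1.2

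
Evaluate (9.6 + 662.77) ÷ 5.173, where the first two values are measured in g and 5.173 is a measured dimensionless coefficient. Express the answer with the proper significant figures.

130.0 g

9.6 g + 662.77 g = 672.37 g; the sum is limited to 1 decimal place (4 s.f.).
Carrying full precision, 672.37 ÷ 5.173 = 129.976802629… g; 5.173 has 4 s.f., so the result keeps min(4, 4) = 4 s.f.
Rounded to 4 significant figures: 130.0 g.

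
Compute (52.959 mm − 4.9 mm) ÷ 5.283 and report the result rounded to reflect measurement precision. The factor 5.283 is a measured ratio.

52.959 mm − 4.9 mm = 48.059 mm; the difference is limited to 1 decimal place (3 s.f.).
Carrying full precision, 48.059 ÷ 5.283 = 9.09691463184… mm; 5.283 has 4 s.f., so the result keeps min(3, 4) = 3 s.f.
Rounded to 3 significant figures: 9.10 mm.

9.10 mm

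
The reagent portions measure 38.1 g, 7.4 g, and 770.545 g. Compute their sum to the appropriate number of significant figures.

816.0 g

38.1 g + 7.4 g + 770.545 g = 816.045 g.
Addition/subtraction keeps the fewest decimal places: 38.1 → 1 decimal place, 7.4 → 1 decimal place, 770.545 → 3 decimal places; limit is 1.
Rounded to 1 decimal place: 816.0 g.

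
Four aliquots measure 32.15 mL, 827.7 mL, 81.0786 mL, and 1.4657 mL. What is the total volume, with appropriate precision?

32.15 mL + 827.7 mL + 81.0786 mL + 1.4657 mL = 942.3943 mL.
Addition/subtraction keeps the fewest decimal places: 32.15 → 2 decimal places, 827.7 → 1 decimal place, 81.0786 → 4 decimal places, 1.4657 → 4 decimal places; limit is 1.
Rounded to 1 decimal place: 942.4 mL.

942.4 mL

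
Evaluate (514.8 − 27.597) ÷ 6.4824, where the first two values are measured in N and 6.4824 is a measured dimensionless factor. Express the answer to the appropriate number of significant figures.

75.16 N

514.8 N − 27.597 N = 487.203 N; the difference is limited to 1 decimal place (4 s.f.).
Carrying full precision, 487.203 ÷ 6.4824 = 75.1578119215… N; 6.4824 has 5 s.f., so the result keeps min(4, 5) = 4 s.f.
Rounded to 4 significant figures: 75.16 N.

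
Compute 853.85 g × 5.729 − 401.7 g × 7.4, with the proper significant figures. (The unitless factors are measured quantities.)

853.85 × 5.729 = 4891.70665 → 4.892 × 10³ g (4 s.f., last digit at the 10^0 place).
401.7 × 7.4 = 2972.58 → 3.0 × 10³ g (2 s.f., last digit at the 10^2 place).
Difference: 1919.12665 g; keep the coarser place, 10^2.
Result: 1.9 × 10³ g.

1.9 × 10³ g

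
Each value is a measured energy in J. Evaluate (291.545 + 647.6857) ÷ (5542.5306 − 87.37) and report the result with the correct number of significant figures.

0.172173

291.545 + 647.6857 = 939.2307, limited to 3 d.p. → 6 s.f.; 5542.5306 − 87.37 = 5455.1606, limited to 2 d.p. → 6 s.f.
Carrying full precision, 939.2307 ÷ 5455.1606 = 0.172172877917…; keep min(6, 6) = 6 s.f.
Rounded to 6 significant figures: 0.172173.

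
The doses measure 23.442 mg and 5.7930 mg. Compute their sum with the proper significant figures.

23.442 mg + 5.7930 mg = 29.2350 mg.
Addition/subtraction keeps the fewest decimal places: 23.442 → 3 decimal places, 5.7930 → 4 decimal places; limit is 3.
Rounded to 3 decimal places: 29.235 mg.

29.235 mg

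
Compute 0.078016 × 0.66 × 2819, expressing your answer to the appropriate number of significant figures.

0.078016 × 0.66 × 2819 = 145.15188864
Multiplication/division keeps the fewest significant figures: 0.078016 → 5 s.f., 0.66 → 2 s.f., 2819 → 4 s.f.; limit is 2.
Rounded to 2 significant figures: 1.5 × 10².

1.5 × 10²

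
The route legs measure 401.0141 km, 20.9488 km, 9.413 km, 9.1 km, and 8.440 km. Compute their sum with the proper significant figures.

401.0141 km + 20.9488 km + 9.413 km + 9.1 km + 8.440 km = 448.9159 km.
Addition/subtraction keeps the fewest decimal places: 401.0141 → 4 decimal places, 20.9488 → 4 decimal places, 9.413 → 3 decimal places, 9.1 → 1 decimal place, 8.440 → 3 decimal places; limit is 1.
Rounded to 1 decimal place: 448.9 km.

448.9 km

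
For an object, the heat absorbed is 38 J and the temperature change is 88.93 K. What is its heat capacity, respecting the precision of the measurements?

0.43 J/K

heat capacity = 38 J ÷ 88.93 K = 0.427302372653… J/K.
38 has 2 significant figures; 88.93 has 4.
Division/multiplication keeps the fewest: 2 significant figures.
Rounded: 0.43 J/K.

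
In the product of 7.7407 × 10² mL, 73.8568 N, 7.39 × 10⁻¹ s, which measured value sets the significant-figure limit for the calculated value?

7.7407 × 10² mL → 5 s.f.; 73.8568 N → 6 s.f.; 7.39 × 10⁻¹ s → 3 s.f.
The fewest is 3 significant figures, from 7.39 × 10⁻¹ s.

7.39 × 10⁻¹ s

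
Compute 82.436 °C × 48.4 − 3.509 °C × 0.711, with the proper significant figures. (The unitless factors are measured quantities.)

3.99 × 10^3 °C

82.436 × 48.4 = 3989.9024 → 3.99 × 10^3 °C (3 s.f., last digit at the 10^1 place).
3.509 × 0.711 = 2.494899 → 2.49 °C (3 s.f., last digit at the 10^-2 place).
Difference: 3987.407501 °C; keep the coarser place, 10^1.
Result: 3.99 × 10^3 °C.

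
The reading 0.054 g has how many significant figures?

2

0.054: leading zeros are not significant.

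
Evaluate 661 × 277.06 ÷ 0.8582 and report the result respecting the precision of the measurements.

661 × 277.06 ÷ 0.8582 = 213396.247961…
Multiplication/division keeps the fewest significant figures: 661 → 3 s.f., 277.06 → 5 s.f., 0.8582 → 4 s.f.; limit is 3.
Rounded to 3 significant figures: 2.13 × 10⁵.

2.13 × 10⁵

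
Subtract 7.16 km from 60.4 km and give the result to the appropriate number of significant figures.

60.4 km − 7.16 km = 53.24 km.
Addition/subtraction keeps the fewest decimal places: 60.4 → 1 decimal place, 7.16 → 2 decimal places; limit is 1.
Rounded to 1 decimal place: 53.2 km.

53.2 km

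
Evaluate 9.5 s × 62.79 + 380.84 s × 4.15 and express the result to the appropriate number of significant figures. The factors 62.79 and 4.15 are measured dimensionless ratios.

2.18 × 10^3 s

9.5 × 62.79 = 596.505 → 6.0 × 10^2 s (2 s.f., last digit at the 10^1 place).
380.84 × 4.15 = 1580.486 → 1.58 × 10^3 s (3 s.f., last digit at the 10^1 place).
Sum: 2176.991 s; keep the coarser place, 10^1.
Result: 2.18 × 10^3 s.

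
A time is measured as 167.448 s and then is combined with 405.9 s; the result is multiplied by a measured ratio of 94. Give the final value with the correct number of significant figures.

5.4 × 10^4 s

167.448 s + 405.9 s = 573.348 s; the sum is limited to 1 decimal place (4 s.f.).
Carrying full precision, 573.348 × 94 = 53894.712 s; 94 has 2 s.f., so the result keeps min(4, 2) = 2 s.f.
Rounded to 2 significant figures: 5.4 × 10^4 s.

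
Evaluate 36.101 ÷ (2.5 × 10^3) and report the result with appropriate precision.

36.101 ÷ (2.5 × 10^3) = 0.0144404
Multiplication/division keeps the fewest significant figures: 36.101 → 5 s.f., 2.5 × 10^3 → 2 s.f.; limit is 2.
Rounded to 2 significant figures: 0.014.

0.014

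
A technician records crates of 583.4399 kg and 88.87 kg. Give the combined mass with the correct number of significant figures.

6.7231 × 10² kg

583.4399 kg + 88.87 kg = 672.3099 kg.
Addition/subtraction keeps the fewest decimal places: 583.4399 → 4 decimal places, 88.87 → 2 decimal places; limit is 2.
Rounded to 2 decimal places: 6.7231 × 10² kg.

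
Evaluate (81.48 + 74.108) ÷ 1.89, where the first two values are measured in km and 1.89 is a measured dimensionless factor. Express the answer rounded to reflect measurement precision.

82.3 km

81.48 km + 74.108 km = 155.588 km; the sum is limited to 2 decimal places (5 s.f.).
Carrying full precision, 155.588 ÷ 1.89 = 82.3216931217… km; 1.89 has 3 s.f., so the result keeps min(5, 3) = 3 s.f.
Rounded to 3 significant figures: 82.3 km.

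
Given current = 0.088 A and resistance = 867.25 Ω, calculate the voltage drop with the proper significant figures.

voltage drop = 0.088 A × 867.25 Ω = 76.318 V.
0.088 has 2 significant figures; 867.25 has 5.
Division/multiplication keeps the fewest: 2 significant figures.
Rounded: 76 V.

76 V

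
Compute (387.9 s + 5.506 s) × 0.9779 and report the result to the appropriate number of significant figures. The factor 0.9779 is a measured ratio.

387.9 s + 5.506 s = 393.406 s; the sum is limited to 1 decimal place (4 s.f.).
Carrying full precision, 393.406 × 0.9779 = 384.7117274 s; 0.9779 has 4 s.f., so the result keeps min(4, 4) = 4 s.f.
Rounded to 4 significant figures: 384.7 s.

384.7 s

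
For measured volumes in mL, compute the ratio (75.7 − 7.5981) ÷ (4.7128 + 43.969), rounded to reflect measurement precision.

1.40

75.7 − 7.5981 = 68.1019, limited to 1 d.p. → 3 s.f.; 4.7128 + 43.969 = 48.6818, limited to 3 d.p. → 5 s.f.
Carrying full precision, 68.1019 ÷ 48.6818 = 1.39891910324…; keep min(3, 5) = 3 s.f.
Rounded to 3 significant figures: 1.40.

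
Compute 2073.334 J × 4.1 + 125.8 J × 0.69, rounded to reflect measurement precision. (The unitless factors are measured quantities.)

8.6 × 10^3 J

2073.334 × 4.1 = 8500.6694 → 8.5 × 10^3 J (2 s.f., last digit at the 10^2 place).
125.8 × 0.69 = 86.802 → 87 J (2 s.f., last digit at the 10^0 place).
Sum: 8587.4714 J; keep the coarser place, 10^2.
Result: 8.6 × 10^3 J.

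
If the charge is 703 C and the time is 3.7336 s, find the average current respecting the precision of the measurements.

average current = 703 C ÷ 3.7336 s = 188.290122134… A.
703 has 3 significant figures; 3.7336 has 5.
Division/multiplication keeps the fewest: 3 significant figures.
Rounded: 188 A.

188 A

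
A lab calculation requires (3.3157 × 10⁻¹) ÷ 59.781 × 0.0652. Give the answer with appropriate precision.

(3.3157 × 10⁻¹) ÷ 59.781 × 0.0652 = 0.000361626001572…
Multiplication/division keeps the fewest significant figures: 3.3157 × 10⁻¹ → 5 s.f., 59.781 → 5 s.f., 0.0652 → 3 s.f.; limit is 3.
Rounded to 3 significant figures: 3.62 × 10⁻⁴.

3.62 × 10⁻⁴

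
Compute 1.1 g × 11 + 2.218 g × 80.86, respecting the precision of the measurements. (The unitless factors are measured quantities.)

1.1 × 11 = 12.1 → 12 g (2 s.f., last digit at the 10^0 place).
2.218 × 80.86 = 179.34748 → 179.3 g (4 s.f., last digit at the 10^-1 place).
Sum: 191.44748 g; keep the coarser place, 10^0.
Result: 191 g.

191 g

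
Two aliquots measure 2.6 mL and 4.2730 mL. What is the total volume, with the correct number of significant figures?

2.6 mL + 4.2730 mL = 6.8730 mL.
Addition/subtraction keeps the fewest decimal places: 2.6 → 1 decimal place, 4.2730 → 4 decimal places; limit is 1.
Rounded to 1 decimal place: 6.9 mL.

6.9 mL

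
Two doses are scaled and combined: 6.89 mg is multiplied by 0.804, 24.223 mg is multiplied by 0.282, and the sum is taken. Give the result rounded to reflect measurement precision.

6.89 × 0.804 = 5.53956 → 5.54 mg (3 s.f., last digit at the 10^-2 place).
24.223 × 0.282 = 6.830886 → 6.83 mg (3 s.f., last digit at the 10^-2 place).
Sum: 12.370446 mg; keep the coarser place, 10^-2.
Result: 12.37 mg.

12.37 mg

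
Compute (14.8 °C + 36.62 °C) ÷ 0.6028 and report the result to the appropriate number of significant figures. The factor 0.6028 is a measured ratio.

85.3 °C

14.8 °C + 36.62 °C = 51.42 °C; the sum is limited to 1 decimal place (3 s.f.).
Carrying full precision, 51.42 ÷ 0.6028 = 85.301924353… °C; 0.6028 has 4 s.f., so the result keeps min(3, 4) = 3 s.f.
Rounded to 3 significant figures: 85.3 °C.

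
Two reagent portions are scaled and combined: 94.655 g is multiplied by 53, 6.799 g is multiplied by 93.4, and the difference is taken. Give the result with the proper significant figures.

94.655 × 53 = 5016.715 → 5.0 × 10^3 g (2 s.f., last digit at the 10^2 place).
6.799 × 93.4 = 635.0266 → 635 g (3 s.f., last digit at the 10^0 place).
Difference: 4381.6884 g; keep the coarser place, 10^2.
Result: 4.4 × 10^3 g.

4.4 × 10^3 g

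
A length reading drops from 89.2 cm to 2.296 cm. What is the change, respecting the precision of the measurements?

89.2 cm − 2.296 cm = 86.904 cm.
Addition/subtraction keeps the fewest decimal places: 89.2 → 1 decimal place, 2.296 → 3 decimal places; limit is 1.
Rounded to 1 decimal place: 86.9 cm.

86.9 cm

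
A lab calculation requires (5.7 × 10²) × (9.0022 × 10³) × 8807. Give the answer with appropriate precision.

4.5 × 10¹⁰

(5.7 × 10²) × (9.0022 × 10³) × 8807 = 4.5190953978 × 10^10
Multiplication/division keeps the fewest significant figures: 5.7 × 10² → 2 s.f., 9.0022 × 10³ → 5 s.f., 8807 → 4 s.f.; limit is 2.
Rounded to 2 significant figures: 4.5 × 10¹⁰.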